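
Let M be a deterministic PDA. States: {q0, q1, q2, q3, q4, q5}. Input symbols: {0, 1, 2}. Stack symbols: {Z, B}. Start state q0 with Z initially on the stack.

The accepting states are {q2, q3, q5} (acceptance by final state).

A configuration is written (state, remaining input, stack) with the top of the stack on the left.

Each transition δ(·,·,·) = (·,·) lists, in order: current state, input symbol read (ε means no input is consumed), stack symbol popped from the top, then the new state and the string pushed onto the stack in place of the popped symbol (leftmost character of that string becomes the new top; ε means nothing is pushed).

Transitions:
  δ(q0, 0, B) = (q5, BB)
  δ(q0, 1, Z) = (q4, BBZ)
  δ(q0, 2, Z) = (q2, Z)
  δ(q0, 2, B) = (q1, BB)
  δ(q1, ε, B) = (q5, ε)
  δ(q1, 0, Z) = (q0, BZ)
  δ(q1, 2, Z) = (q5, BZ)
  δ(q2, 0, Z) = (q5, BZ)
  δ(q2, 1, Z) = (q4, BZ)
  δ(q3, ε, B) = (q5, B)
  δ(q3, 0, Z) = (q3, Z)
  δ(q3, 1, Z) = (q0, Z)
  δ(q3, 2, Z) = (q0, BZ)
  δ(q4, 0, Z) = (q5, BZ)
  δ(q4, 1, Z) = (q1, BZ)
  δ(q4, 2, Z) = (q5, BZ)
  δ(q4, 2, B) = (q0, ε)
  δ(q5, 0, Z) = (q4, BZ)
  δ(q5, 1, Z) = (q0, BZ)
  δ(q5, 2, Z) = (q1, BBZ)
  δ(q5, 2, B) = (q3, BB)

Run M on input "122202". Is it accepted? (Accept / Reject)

(q0, 122202, Z)
  read 1, top Z: go to q4, push BBZ → (q4, 22202, BBZ)
  read 2, top B: go to q0, push ε → (q0, 2202, BZ)
  read 2, top B: go to q1, push BB → (q1, 202, BBZ)
  ε-move, top B: go to q5, push ε → (q5, 202, BZ)
  read 2, top B: go to q3, push BB → (q3, 02, BBZ)
  ε-move, top B: go to q5, push B → (q5, 02, BBZ)
No transition applies at (q5, 02, BBZ); input not fully consumed.

Reject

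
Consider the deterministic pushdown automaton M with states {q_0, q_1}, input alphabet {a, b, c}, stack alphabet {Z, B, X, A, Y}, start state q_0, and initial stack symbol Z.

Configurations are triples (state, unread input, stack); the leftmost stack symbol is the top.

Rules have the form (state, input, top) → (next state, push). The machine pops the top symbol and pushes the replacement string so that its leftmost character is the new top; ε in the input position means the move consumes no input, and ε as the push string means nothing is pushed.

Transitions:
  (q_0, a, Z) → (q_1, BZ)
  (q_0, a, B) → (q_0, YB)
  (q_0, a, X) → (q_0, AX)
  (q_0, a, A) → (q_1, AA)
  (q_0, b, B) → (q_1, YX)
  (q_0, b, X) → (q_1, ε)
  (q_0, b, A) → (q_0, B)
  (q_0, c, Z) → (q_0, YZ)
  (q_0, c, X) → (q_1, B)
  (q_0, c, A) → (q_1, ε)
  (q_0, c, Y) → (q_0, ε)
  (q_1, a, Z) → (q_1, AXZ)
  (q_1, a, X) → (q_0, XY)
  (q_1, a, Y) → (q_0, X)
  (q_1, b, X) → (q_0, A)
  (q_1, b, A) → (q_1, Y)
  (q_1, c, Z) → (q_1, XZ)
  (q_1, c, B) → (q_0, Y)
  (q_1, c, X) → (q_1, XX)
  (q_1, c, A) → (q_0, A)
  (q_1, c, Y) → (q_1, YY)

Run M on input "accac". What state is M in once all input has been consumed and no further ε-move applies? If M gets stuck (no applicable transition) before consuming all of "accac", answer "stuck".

(q_0, accac, Z)
  read a, top Z: go to q_1, push BZ → (q_1, ccac, BZ)
  read c, top B: go to q_0, push Y → (q_0, cac, YZ)
  read c, top Y: go to q_0, push ε → (q_0, ac, Z)
  read a, top Z: go to q_1, push BZ → (q_1, c, BZ)
  read c, top B: go to q_0, push Y → (q_0, ε, YZ)
All input consumed; M is in state q_0.

q_0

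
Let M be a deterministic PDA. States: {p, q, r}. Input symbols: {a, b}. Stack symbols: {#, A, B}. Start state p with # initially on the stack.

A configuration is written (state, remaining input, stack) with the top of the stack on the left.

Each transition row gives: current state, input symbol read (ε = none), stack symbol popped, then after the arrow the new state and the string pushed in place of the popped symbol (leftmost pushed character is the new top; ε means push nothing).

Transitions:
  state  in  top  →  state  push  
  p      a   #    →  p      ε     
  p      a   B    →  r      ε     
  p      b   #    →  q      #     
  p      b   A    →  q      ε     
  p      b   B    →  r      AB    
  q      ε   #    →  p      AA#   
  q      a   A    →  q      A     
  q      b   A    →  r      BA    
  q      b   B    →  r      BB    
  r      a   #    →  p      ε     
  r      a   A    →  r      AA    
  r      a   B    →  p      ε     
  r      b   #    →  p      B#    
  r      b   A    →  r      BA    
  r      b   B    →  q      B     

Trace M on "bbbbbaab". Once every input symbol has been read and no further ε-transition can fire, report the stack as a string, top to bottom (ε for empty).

BA#

(p, bbbbbaab, #) ⊢ (q, bbbbaab, #) ⊢ (p, bbbbaab, AA#) ⊢ (q, bbbaab, A#) ⊢ (r, bbaab, BA#) ⊢ (q, baab, BA#) ⊢ (r, aab, BBA#) ⊢ (p, ab, BA#) ⊢ (r, b, A#) ⊢ (r, ε, BA#)
All input consumed in state r with stack BA#.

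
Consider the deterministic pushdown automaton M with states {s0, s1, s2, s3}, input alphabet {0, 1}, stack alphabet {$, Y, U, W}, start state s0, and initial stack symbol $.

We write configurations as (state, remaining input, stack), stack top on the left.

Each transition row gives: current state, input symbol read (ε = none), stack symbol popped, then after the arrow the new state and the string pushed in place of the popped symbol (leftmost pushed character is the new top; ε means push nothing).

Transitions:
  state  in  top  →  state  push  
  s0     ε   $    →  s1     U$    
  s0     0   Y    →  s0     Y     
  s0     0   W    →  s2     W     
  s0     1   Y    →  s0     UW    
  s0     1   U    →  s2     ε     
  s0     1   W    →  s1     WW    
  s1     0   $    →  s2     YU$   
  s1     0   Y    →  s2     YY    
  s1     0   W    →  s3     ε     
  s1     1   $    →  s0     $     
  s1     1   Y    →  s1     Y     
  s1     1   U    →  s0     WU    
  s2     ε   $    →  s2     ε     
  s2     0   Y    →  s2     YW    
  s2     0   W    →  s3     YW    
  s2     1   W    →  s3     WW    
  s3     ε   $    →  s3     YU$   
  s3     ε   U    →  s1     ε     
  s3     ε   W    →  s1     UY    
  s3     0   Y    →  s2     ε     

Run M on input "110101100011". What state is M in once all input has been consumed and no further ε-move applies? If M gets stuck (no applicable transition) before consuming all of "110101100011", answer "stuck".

s0

(s0, 110101100011, $)
  ε-move, top $: go to s1, push U$ → (s1, 110101100011, U$)
  read 1, top U: go to s0, push WU → (s0, 10101100011, WU$)
  read 1, top W: go to s1, push WW → (s1, 0101100011, WWU$)
  read 0, top W: go to s3, push ε → (s3, 101100011, WU$)
  ε-move, top W: go to s1, push UY → (s1, 101100011, UYU$)
  read 1, top U: go to s0, push WU → (s0, 01100011, WUYU$)
  read 0, top W: go to s2, push W → (s2, 1100011, WUYU$)
  read 1, top W: go to s3, push WW → (s3, 100011, WWUYU$)
  ε-move, top W: go to s1, push UY → (s1, 100011, UYWUYU$)
  read 1, top U: go to s0, push WU → (s0, 00011, WUYWUYU$)
  read 0, top W: go to s2, push W → (s2, 0011, WUYWUYU$)
  read 0, top W: go to s3, push YW → (s3, 011, YWUYWUYU$)
  read 0, top Y: go to s2, push ε → (s2, 11, WUYWUYU$)
  read 1, top W: go to s3, push WW → (s3, 1, WWUYWUYU$)
  ε-move, top W: go to s1, push UY → (s1, 1, UYWUYWUYU$)
  read 1, top U: go to s0, push WU → (s0, ε, WUYWUYWUYU$)
All input consumed; M is in state s0.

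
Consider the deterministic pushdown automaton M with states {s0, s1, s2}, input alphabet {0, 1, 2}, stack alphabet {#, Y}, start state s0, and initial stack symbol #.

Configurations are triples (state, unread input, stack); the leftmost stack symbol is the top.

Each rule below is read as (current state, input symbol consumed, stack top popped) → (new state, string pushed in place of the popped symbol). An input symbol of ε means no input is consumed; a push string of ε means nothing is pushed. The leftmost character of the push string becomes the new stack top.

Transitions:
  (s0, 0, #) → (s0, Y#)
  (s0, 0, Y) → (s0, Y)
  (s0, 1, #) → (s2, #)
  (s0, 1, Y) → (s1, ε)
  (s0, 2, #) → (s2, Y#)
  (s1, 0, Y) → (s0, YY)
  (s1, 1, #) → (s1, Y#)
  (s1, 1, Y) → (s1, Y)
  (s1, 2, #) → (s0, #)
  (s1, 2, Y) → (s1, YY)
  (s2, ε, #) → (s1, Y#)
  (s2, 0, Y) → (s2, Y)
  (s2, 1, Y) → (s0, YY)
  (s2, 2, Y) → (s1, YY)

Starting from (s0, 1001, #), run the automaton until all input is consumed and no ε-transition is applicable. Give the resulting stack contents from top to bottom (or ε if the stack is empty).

(s0, 1001, #)
  read 1, top #: go to s2, push # → (s2, 001, #)
  ε-move, top #: go to s1, push Y# → (s1, 001, Y#)
  read 0, top Y: go to s0, push YY → (s0, 01, YY#)
  read 0, top Y: go to s0, push Y → (s0, 1, YY#)
  read 1, top Y: go to s1, push ε → (s1, ε, Y#)
All input consumed in state s1 with stack Y#.

Y#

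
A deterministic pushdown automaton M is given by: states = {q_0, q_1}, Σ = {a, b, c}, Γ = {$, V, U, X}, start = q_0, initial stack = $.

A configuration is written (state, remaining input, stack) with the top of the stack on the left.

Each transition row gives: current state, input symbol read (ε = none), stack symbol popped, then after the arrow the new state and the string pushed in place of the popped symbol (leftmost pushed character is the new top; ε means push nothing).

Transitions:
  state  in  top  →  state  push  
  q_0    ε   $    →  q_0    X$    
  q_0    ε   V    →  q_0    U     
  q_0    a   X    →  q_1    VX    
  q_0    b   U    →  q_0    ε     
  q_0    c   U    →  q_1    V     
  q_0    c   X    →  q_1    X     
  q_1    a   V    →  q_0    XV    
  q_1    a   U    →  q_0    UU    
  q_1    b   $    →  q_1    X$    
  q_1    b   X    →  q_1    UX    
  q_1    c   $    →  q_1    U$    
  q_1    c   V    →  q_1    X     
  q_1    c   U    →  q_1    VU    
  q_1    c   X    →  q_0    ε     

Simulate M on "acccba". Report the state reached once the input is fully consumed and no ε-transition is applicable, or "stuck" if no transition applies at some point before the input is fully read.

q_0

(q_0, acccba, $)
  ε-move, top $: go to q_0, push X$ → (q_0, acccba, X$)
  read a, top X: go to q_1, push VX → (q_1, cccba, VX$)
  read c, top V: go to q_1, push X → (q_1, ccba, XX$)
  read c, top X: go to q_0, push ε → (q_0, cba, X$)
  read c, top X: go to q_1, push X → (q_1, ba, X$)
  read b, top X: go to q_1, push UX → (q_1, a, UX$)
  read a, top U: go to q_0, push UU → (q_0, ε, UUX$)
All input consumed; M is in state q_0.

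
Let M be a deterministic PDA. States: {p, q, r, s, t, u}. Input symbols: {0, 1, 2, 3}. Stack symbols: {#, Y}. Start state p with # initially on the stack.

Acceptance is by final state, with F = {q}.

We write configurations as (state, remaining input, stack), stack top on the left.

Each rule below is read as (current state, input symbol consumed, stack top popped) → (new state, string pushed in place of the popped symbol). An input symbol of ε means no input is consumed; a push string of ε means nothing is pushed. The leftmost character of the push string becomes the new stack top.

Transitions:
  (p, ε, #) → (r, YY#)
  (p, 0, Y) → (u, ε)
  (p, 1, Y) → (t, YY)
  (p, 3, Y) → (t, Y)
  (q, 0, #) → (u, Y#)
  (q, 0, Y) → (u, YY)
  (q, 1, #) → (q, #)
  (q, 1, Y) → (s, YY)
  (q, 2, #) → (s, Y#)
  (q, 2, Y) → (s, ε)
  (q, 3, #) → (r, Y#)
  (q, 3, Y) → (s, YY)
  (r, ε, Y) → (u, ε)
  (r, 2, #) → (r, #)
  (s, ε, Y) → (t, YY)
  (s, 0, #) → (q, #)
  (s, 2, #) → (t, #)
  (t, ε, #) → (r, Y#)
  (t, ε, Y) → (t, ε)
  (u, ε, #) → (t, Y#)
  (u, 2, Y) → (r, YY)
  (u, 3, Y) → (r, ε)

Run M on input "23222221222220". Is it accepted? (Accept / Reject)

(p, 23222221222220, #) ⊢ (r, 23222221222220, YY#) ⊢ (u, 23222221222220, Y#) ⊢ (r, 3222221222220, YY#) ⊢ (u, 3222221222220, Y#) ⊢ (r, 222221222220, #) ⊢ (r, 22221222220, #) ⊢ (r, 2221222220, #) ⊢ (r, 221222220, #) ⊢ (r, 21222220, #) ⊢ (r, 1222220, #)
No transition applies at (r, 1222220, #); input not fully consumed.

Reject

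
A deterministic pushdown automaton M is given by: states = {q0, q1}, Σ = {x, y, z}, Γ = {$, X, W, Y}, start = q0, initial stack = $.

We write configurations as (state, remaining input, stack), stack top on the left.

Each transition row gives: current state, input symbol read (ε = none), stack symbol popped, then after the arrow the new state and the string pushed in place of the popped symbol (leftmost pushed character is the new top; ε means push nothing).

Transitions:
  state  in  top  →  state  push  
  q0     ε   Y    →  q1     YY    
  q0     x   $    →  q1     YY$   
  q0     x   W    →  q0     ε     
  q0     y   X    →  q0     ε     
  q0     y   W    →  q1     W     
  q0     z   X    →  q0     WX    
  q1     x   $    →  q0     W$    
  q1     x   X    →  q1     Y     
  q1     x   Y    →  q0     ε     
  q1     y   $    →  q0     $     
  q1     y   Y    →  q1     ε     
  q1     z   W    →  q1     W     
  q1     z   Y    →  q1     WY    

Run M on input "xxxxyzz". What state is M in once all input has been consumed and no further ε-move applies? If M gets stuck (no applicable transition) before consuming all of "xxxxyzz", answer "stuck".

(q0, xxxxyzz, $) ⊢ (q1, xxxyzz, YY$) ⊢ (q0, xxyzz, Y$) ⊢ (q1, xxyzz, YY$) ⊢ (q0, xyzz, Y$) ⊢ (q1, xyzz, YY$) ⊢ (q0, yzz, Y$) ⊢ (q1, yzz, YY$) ⊢ (q1, zz, Y$) ⊢ (q1, z, WY$) ⊢ (q1, ε, WY$)
All input consumed; M is in state q1.

q1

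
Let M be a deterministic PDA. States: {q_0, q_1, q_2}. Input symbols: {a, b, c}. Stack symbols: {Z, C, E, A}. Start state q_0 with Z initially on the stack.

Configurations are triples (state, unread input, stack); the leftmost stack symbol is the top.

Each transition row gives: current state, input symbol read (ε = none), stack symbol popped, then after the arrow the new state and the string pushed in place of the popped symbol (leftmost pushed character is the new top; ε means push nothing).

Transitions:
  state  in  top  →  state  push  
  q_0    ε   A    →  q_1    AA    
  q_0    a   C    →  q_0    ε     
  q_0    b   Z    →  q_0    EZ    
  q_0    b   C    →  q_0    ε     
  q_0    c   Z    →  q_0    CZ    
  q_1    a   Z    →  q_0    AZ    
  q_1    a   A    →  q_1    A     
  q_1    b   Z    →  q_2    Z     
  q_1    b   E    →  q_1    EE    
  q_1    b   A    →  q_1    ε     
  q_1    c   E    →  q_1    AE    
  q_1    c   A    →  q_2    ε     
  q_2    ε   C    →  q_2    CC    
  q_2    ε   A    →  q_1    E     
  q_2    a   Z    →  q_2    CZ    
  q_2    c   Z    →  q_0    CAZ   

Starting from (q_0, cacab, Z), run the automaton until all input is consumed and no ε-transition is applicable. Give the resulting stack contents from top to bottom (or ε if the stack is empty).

(q_0, cacab, Z) ⊢ (q_0, acab, CZ) ⊢ (q_0, cab, Z) ⊢ (q_0, ab, CZ) ⊢ (q_0, b, Z) ⊢ (q_0, ε, EZ)
All input consumed in state q_0 with stack EZ.

EZ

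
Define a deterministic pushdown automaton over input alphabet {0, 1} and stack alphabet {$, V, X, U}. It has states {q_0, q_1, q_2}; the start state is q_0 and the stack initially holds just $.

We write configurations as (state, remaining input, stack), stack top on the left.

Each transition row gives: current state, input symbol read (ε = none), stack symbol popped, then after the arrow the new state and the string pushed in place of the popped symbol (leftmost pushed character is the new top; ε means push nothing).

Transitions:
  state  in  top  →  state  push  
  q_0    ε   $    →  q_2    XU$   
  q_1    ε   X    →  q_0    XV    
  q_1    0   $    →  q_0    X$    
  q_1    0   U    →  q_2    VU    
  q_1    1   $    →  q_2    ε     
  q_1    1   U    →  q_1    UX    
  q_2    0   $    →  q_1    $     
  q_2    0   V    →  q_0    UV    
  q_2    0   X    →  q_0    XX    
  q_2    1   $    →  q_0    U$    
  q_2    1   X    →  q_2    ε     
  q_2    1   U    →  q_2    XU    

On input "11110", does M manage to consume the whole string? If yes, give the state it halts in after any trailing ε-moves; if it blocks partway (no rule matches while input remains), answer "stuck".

q_0

(q_0, 11110, $)
  ε-move, top $: go to q_2, push XU$ → (q_2, 11110, XU$)
  read 1, top X: go to q_2, push ε → (q_2, 1110, U$)
  read 1, top U: go to q_2, push XU → (q_2, 110, XU$)
  read 1, top X: go to q_2, push ε → (q_2, 10, U$)
  read 1, top U: go to q_2, push XU → (q_2, 0, XU$)
  read 0, top X: go to q_0, push XX → (q_0, ε, XXU$)
All input consumed; M is in state q_0.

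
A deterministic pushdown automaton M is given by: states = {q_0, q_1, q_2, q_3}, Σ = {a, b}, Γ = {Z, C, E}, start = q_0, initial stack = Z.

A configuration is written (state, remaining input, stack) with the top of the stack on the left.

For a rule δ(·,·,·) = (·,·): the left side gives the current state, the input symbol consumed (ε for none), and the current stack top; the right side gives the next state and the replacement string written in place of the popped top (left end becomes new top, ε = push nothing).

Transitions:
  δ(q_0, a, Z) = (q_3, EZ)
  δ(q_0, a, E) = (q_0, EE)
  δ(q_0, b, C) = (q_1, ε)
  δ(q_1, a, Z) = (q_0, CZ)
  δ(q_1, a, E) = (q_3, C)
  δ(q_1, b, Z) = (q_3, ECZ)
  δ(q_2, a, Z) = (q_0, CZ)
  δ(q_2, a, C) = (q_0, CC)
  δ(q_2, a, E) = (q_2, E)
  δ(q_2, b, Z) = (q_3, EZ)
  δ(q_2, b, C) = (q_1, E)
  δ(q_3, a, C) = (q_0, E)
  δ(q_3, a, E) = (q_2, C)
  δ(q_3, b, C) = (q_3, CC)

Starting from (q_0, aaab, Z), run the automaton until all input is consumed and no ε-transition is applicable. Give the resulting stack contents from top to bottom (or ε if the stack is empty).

(q_0, aaab, Z)
  read a, top Z: go to q_3, push EZ → (q_3, aab, EZ)
  read a, top E: go to q_2, push C → (q_2, ab, CZ)
  read a, top C: go to q_0, push CC → (q_0, b, CCZ)
  read b, top C: go to q_1, push ε → (q_1, ε, CZ)
All input consumed in state q_1 with stack CZ.

CZ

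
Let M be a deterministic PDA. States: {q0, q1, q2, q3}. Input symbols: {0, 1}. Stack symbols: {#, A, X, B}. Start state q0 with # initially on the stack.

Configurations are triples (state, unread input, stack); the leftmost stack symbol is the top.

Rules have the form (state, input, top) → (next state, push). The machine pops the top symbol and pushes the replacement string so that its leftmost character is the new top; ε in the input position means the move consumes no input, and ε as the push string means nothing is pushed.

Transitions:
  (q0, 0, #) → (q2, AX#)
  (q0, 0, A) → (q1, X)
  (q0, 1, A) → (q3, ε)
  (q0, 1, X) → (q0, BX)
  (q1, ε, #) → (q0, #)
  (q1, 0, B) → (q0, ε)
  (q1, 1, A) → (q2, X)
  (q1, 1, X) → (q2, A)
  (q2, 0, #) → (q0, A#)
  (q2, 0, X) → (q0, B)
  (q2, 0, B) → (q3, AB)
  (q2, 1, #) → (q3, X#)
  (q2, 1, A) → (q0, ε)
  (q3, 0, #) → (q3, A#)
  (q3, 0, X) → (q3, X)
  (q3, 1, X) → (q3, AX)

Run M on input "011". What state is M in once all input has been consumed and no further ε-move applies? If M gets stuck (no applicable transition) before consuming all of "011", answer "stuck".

q0

(q0, 011, #) ⊢ (q2, 11, AX#) ⊢ (q0, 1, X#) ⊢ (q0, ε, BX#)
All input consumed; M is in state q0.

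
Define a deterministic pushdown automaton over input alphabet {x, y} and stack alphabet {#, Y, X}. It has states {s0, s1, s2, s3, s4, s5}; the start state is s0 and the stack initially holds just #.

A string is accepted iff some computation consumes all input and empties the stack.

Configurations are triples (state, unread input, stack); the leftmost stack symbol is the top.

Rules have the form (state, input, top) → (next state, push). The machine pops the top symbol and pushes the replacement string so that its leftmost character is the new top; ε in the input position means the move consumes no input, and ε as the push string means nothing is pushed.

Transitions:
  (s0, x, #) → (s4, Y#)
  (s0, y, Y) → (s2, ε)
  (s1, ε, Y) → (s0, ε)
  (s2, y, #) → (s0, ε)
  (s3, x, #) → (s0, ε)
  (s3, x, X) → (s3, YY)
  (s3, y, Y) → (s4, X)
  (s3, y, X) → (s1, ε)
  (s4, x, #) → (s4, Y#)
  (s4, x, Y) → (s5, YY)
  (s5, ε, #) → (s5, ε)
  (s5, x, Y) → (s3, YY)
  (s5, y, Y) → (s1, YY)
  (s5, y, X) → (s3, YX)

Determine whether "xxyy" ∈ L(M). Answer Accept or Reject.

(s0, xxyy, #) ⊢ (s4, xyy, Y#) ⊢ (s5, yy, YY#) ⊢ (s1, y, YYY#) ⊢ (s0, y, YY#) ⊢ (s2, ε, Y#)
All input consumed; stack is Y#, not empty, and no further ε-move applies.

Reject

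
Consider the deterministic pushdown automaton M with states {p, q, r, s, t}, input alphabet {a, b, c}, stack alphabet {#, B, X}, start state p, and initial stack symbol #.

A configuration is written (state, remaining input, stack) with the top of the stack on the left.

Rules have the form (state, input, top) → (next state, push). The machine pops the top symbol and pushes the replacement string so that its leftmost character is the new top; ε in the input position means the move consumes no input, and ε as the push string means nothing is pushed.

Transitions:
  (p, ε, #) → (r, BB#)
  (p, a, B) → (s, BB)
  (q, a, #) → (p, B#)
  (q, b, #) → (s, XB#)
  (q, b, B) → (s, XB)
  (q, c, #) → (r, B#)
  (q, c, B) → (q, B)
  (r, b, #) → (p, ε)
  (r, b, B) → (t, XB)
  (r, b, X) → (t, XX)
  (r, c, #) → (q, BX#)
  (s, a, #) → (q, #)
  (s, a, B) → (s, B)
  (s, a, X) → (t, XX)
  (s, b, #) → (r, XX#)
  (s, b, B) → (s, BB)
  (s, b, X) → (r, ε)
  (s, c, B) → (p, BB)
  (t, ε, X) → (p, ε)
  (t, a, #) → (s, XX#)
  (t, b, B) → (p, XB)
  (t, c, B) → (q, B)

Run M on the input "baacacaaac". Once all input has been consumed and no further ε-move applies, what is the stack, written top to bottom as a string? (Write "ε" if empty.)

BBBBBBBB#

(p, baacacaaac, #) ⊢ (r, baacacaaac, BB#) ⊢ (t, aacacaaac, XBB#) ⊢ (p, aacacaaac, BB#) ⊢ (s, acacaaac, BBB#) ⊢ (s, cacaaac, BBB#) ⊢ (p, acaaac, BBBB#) ⊢ (s, caaac, BBBBB#) ⊢ (p, aaac, BBBBBB#) ⊢ (s, aac, BBBBBBB#) ⊢ (s, ac, BBBBBBB#) ⊢ (s, c, BBBBBBB#) ⊢ (p, ε, BBBBBBBB#)
All input consumed in state p with stack BBBBBBBB#.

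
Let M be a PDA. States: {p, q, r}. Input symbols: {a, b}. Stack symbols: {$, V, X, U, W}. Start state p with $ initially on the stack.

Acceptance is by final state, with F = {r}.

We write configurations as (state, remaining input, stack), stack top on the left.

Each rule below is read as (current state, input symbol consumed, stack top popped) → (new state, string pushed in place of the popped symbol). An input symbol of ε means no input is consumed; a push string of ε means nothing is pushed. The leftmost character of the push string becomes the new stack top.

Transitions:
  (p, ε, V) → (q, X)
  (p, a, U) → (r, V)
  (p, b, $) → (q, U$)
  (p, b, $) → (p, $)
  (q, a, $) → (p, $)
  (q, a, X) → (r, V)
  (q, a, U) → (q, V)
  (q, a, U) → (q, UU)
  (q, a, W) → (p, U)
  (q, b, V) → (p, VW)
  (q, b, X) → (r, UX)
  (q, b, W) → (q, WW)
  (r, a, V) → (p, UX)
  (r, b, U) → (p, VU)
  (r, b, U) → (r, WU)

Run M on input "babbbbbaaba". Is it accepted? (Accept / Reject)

No computation consumes all input and reaches a final state.

Reject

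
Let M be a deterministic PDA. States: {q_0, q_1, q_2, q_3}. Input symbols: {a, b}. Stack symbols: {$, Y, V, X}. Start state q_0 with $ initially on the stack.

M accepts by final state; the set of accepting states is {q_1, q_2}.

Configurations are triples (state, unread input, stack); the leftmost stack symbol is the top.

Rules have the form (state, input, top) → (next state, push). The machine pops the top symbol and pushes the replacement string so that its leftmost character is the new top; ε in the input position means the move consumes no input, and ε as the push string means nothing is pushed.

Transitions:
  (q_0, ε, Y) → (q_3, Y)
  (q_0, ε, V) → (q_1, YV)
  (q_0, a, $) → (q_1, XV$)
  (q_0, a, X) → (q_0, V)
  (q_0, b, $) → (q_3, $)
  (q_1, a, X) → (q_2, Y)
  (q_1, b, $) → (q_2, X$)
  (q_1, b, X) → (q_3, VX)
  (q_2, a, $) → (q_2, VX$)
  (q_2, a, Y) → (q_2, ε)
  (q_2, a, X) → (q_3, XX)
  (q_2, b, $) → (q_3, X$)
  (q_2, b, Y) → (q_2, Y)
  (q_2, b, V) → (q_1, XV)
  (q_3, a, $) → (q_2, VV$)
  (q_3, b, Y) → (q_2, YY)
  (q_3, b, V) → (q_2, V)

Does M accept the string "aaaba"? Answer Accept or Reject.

(q_0, aaaba, $)
  read a, top $: go to q_1, push XV$ → (q_1, aaba, XV$)
  read a, top X: go to q_2, push Y → (q_2, aba, YV$)
  read a, top Y: go to q_2, push ε → (q_2, ba, V$)
  read b, top V: go to q_1, push XV → (q_1, a, XV$)
  read a, top X: go to q_2, push Y → (q_2, ε, YV$)
All input consumed; state q_2 ∈ F.

Accept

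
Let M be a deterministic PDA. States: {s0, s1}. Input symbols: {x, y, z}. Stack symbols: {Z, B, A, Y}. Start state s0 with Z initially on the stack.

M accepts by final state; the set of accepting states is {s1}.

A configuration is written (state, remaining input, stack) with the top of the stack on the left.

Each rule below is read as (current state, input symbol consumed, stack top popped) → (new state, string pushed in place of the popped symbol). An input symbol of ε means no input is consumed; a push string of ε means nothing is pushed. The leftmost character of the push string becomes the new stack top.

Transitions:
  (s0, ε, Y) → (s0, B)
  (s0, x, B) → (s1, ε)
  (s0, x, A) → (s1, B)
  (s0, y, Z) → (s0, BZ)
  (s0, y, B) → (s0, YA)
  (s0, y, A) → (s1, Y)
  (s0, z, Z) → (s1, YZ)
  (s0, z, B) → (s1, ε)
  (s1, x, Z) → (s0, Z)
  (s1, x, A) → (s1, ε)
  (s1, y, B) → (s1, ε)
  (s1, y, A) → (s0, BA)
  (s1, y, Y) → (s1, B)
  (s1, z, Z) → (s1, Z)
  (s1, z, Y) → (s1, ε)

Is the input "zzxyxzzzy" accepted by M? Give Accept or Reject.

(s0, zzxyxzzzy, Z)
  read z, top Z: go to s1, push YZ → (s1, zxyxzzzy, YZ)
  read z, top Y: go to s1, push ε → (s1, xyxzzzy, Z)
  read x, top Z: go to s0, push Z → (s0, yxzzzy, Z)
  read y, top Z: go to s0, push BZ → (s0, xzzzy, BZ)
  read x, top B: go to s1, push ε → (s1, zzzy, Z)
  read z, top Z: go to s1, push Z → (s1, zzy, Z)
  read z, top Z: go to s1, push Z → (s1, zy, Z)
  read z, top Z: go to s1, push Z → (s1, y, Z)
No transition applies at (s1, y, Z); input not fully consumed.

Reject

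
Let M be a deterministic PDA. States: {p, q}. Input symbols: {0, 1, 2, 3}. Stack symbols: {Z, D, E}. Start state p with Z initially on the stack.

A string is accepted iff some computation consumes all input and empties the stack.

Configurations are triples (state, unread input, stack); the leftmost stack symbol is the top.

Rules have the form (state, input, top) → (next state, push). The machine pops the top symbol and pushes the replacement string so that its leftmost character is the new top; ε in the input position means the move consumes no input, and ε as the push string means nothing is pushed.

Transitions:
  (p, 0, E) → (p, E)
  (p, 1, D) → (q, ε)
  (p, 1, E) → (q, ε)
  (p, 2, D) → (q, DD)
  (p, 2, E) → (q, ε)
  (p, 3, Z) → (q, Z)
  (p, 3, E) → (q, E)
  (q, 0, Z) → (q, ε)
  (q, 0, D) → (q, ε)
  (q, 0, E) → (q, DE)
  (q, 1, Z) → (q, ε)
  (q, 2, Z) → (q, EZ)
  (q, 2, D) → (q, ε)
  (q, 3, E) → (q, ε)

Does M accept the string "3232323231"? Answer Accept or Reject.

(p, 3232323231, Z)
  read 3, top Z: go to q, push Z → (q, 232323231, Z)
  read 2, top Z: go to q, push EZ → (q, 32323231, EZ)
  read 3, top E: go to q, push ε → (q, 2323231, Z)
  read 2, top Z: go to q, push EZ → (q, 323231, EZ)
  read 3, top E: go to q, push ε → (q, 23231, Z)
  read 2, top Z: go to q, push EZ → (q, 3231, EZ)
  read 3, top E: go to q, push ε → (q, 231, Z)
  read 2, top Z: go to q, push EZ → (q, 31, EZ)
  read 3, top E: go to q, push ε → (q, 1, Z)
  read 1, top Z: go to q, push ε → (q, ε, ε)
All input consumed and the stack is empty.

Accept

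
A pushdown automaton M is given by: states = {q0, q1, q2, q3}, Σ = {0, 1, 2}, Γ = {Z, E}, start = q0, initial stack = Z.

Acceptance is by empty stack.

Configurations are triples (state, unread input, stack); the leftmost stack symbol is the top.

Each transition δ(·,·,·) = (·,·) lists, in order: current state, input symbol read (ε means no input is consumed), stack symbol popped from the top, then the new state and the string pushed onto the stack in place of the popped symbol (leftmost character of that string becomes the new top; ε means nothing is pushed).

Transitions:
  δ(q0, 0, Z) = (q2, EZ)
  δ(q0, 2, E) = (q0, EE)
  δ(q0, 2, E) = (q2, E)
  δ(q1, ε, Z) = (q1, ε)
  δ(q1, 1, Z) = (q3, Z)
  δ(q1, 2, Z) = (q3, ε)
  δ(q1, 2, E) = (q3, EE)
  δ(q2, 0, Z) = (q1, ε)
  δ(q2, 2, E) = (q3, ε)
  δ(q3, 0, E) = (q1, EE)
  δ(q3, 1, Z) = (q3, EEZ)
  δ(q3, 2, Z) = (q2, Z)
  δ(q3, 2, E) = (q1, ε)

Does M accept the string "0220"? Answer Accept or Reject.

One accepting computation: (q0, 0220, Z) ⊢ (q2, 220, EZ) ⊢ (q3, 20, Z) ⊢ (q2, 0, Z) ⊢ (q1, ε, ε)
All input consumed and the stack is empty.

Accept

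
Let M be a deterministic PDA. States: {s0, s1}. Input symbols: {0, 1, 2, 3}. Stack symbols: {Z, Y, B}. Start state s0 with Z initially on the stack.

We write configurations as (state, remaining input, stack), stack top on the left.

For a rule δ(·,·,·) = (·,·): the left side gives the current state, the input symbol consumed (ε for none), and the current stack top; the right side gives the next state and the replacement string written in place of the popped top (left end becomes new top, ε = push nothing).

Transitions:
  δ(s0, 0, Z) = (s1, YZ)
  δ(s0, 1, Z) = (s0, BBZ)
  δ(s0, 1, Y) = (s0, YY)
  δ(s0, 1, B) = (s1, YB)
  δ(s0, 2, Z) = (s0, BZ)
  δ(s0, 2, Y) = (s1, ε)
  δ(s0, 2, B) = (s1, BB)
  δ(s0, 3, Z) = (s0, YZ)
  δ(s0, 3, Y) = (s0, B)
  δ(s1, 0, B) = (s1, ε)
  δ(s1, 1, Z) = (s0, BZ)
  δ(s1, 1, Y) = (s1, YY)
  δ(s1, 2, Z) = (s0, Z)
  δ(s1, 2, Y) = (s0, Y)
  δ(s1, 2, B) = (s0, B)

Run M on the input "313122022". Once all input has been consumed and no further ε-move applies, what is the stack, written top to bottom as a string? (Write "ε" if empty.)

(s0, 313122022, Z) ⊢ (s0, 13122022, YZ) ⊢ (s0, 3122022, YYZ) ⊢ (s0, 122022, BYZ) ⊢ (s1, 22022, YBYZ) ⊢ (s0, 2022, YBYZ) ⊢ (s1, 022, BYZ) ⊢ (s1, 22, YZ) ⊢ (s0, 2, YZ) ⊢ (s1, ε, Z)
All input consumed in state s1 with stack Z.

Z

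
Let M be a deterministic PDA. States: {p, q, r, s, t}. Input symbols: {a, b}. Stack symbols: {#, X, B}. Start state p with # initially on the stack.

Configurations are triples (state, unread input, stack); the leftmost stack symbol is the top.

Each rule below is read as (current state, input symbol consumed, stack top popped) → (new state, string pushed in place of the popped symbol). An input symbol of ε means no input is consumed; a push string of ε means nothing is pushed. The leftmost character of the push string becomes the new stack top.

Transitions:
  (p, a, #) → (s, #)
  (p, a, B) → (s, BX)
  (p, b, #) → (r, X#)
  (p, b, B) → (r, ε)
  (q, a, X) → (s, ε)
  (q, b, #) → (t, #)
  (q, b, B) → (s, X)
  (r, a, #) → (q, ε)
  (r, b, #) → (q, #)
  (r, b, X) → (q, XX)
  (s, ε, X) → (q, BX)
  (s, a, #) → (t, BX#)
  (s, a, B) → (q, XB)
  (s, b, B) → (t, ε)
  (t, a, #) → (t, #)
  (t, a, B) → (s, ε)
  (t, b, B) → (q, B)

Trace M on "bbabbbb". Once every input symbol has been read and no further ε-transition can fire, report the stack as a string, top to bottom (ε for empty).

BXXXXX#

(p, bbabbbb, #)
  read b, top #: go to r, push X# → (r, babbbb, X#)
  read b, top X: go to q, push XX → (q, abbbb, XX#)
  read a, top X: go to s, push ε → (s, bbbb, X#)
  ε-move, top X: go to q, push BX → (q, bbbb, BX#)
  read b, top B: go to s, push X → (s, bbb, XX#)
  ε-move, top X: go to q, push BX → (q, bbb, BXX#)
  read b, top B: go to s, push X → (s, bb, XXX#)
  ε-move, top X: go to q, push BX → (q, bb, BXXX#)
  read b, top B: go to s, push X → (s, b, XXXX#)
  ε-move, top X: go to q, push BX → (q, b, BXXXX#)
  read b, top B: go to s, push X → (s, ε, XXXXX#)
  ε-move, top X: go to q, push BX → (q, ε, BXXXXX#)
All input consumed in state q with stack BXXXXX#.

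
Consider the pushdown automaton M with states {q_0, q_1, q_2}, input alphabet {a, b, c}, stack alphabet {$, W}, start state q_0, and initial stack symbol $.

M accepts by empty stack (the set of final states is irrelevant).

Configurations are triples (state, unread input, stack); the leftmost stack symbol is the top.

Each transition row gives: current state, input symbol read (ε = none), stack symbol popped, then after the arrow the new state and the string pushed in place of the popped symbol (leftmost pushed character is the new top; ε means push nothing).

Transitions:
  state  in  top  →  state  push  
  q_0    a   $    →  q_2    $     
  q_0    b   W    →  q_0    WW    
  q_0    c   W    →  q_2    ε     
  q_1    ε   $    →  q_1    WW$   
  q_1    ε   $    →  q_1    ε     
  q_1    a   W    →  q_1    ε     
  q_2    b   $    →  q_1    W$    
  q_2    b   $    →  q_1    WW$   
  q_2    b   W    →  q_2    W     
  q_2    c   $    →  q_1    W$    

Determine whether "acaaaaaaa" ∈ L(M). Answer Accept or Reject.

One accepting computation: (q_0, acaaaaaaa, $) ⊢ (q_2, caaaaaaa, $) ⊢ (q_1, aaaaaaa, W$) ⊢ (q_1, aaaaaa, $) ⊢ (q_1, aaaaaa, WW$) ⊢ (q_1, aaaaa, W$) ⊢ (q_1, aaaa, $) ⊢ (q_1, aaaa, WW$) ⊢ (q_1, aaa, W$) ⊢ (q_1, aa, $) ⊢ (q_1, aa, WW$) ⊢ (q_1, a, W$) ⊢ (q_1, ε, $) ⊢ (q_1, ε, ε)
All input consumed and the stack is empty.

Accept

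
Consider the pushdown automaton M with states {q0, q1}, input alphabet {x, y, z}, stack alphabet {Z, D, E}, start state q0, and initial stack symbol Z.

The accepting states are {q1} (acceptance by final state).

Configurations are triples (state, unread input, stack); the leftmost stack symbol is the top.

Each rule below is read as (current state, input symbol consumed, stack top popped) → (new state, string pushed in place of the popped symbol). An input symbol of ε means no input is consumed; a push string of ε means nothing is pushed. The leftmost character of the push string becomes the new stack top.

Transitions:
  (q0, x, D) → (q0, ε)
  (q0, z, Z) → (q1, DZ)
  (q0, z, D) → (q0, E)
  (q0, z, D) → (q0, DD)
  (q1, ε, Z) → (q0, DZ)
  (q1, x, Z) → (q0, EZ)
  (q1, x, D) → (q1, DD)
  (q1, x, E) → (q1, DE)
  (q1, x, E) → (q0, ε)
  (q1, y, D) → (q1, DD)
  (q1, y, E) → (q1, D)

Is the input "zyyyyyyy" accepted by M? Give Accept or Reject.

One accepting computation: (q0, zyyyyyyy, Z) ⊢ (q1, yyyyyyy, DZ) ⊢ (q1, yyyyyy, DDZ) ⊢ (q1, yyyyy, DDDZ) ⊢ (q1, yyyy, DDDDZ) ⊢ (q1, yyy, DDDDDZ) ⊢ (q1, yy, DDDDDDZ) ⊢ (q1, y, DDDDDDDZ) ⊢ (q1, ε, DDDDDDDDZ)
All input consumed and state q1 ∈ F.

Accept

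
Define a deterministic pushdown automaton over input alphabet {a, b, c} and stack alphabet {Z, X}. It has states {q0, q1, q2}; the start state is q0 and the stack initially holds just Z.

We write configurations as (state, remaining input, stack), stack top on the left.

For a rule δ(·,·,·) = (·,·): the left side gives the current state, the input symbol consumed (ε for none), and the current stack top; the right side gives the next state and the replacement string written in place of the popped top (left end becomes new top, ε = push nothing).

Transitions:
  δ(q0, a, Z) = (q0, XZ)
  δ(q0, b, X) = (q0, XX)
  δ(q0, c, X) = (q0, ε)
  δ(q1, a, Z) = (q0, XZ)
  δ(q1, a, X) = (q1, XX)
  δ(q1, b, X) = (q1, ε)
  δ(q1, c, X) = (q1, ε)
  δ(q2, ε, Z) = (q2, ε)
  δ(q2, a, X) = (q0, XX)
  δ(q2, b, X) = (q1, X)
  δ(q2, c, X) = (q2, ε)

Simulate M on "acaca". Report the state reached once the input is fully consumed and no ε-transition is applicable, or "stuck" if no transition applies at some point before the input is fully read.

q0

(q0, acaca, Z)
  read a, top Z: go to q0, push XZ → (q0, caca, XZ)
  read c, top X: go to q0, push ε → (q0, aca, Z)
  read a, top Z: go to q0, push XZ → (q0, ca, XZ)
  read c, top X: go to q0, push ε → (q0, a, Z)
  read a, top Z: go to q0, push XZ → (q0, ε, XZ)
All input consumed; M is in state q0.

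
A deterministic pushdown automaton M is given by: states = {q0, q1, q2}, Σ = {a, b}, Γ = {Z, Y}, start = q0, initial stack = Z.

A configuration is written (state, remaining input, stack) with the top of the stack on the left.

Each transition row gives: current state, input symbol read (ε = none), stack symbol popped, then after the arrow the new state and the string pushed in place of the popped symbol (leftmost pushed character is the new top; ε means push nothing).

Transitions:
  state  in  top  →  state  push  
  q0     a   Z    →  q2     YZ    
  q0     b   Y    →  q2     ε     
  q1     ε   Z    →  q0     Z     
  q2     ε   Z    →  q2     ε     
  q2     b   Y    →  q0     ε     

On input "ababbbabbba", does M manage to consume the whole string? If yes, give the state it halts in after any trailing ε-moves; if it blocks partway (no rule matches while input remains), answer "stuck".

(q0, ababbbabbba, Z)
  read a, top Z: go to q2, push YZ → (q2, babbbabbba, YZ)
  read b, top Y: go to q0, push ε → (q0, abbbabbba, Z)
  read a, top Z: go to q2, push YZ → (q2, bbbabbba, YZ)
  read b, top Y: go to q0, push ε → (q0, bbabbba, Z)
No transition for (q0, b, top Z); M blocks with input bbabbba remaining.

stuck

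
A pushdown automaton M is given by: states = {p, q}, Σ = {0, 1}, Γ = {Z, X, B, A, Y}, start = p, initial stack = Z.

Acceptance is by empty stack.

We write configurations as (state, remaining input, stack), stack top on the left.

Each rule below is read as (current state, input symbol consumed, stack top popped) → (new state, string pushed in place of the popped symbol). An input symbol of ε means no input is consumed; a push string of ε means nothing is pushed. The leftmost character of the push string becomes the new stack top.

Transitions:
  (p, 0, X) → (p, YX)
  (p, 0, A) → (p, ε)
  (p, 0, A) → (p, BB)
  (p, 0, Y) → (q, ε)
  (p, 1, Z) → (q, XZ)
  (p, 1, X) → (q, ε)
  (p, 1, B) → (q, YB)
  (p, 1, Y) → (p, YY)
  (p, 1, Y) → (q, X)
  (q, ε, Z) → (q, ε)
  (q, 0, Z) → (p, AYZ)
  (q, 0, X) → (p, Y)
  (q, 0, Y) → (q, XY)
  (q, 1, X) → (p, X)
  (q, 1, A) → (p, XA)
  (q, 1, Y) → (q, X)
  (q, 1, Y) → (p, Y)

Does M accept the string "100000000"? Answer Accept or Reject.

Accept

One accepting computation: (p, 100000000, Z) ⊢ (q, 00000000, XZ) ⊢ (p, 0000000, YZ) ⊢ (q, 000000, Z) ⊢ (p, 00000, AYZ) ⊢ (p, 0000, YZ) ⊢ (q, 000, Z) ⊢ (p, 00, AYZ) ⊢ (p, 0, YZ) ⊢ (q, ε, Z) ⊢ (q, ε, ε)
All input consumed and the stack is empty.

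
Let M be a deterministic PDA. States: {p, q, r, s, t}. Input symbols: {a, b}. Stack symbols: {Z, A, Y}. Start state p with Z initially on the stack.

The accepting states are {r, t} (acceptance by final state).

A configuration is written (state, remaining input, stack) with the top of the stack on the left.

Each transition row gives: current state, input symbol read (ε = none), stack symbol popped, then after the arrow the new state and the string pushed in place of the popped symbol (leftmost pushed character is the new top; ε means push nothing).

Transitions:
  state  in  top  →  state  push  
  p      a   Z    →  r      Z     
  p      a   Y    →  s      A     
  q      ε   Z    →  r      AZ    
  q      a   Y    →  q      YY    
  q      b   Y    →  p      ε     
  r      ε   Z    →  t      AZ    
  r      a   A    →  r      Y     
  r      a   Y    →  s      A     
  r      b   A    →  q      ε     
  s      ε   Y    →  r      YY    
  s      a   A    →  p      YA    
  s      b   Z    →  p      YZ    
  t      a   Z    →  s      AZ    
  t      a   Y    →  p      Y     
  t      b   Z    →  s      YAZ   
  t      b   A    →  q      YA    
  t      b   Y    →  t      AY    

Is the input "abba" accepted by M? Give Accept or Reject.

(p, abba, Z)
  read a, top Z: go to r, push Z → (r, bba, Z)
  ε-move, top Z: go to t, push AZ → (t, bba, AZ)
  read b, top A: go to q, push YA → (q, ba, YAZ)
  read b, top Y: go to p, push ε → (p, a, AZ)
No transition applies at (p, a, AZ); input not fully consumed.

Reject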